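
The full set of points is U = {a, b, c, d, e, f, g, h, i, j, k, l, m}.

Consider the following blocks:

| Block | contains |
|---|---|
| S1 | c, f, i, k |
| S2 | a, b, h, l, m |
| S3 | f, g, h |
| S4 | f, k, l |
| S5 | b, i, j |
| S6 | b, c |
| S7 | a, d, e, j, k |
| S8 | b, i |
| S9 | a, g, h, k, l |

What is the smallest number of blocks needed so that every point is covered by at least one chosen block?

Take {S1, S2, S3, S7}. Their union is {a, b, c, d, e, f, g, h, i, j, k, l, m}, which is all 13 points.
No 3 of the 9 blocks cover everything (all 84 combinations miss at least one point), so 4 is optimal.

4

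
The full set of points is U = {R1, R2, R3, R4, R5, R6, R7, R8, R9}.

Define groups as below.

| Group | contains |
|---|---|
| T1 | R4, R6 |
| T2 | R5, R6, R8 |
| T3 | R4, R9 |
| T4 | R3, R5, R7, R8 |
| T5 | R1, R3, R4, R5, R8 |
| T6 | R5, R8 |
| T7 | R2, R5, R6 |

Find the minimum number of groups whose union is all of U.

T3 and T4 and T5 and T7 together: T3 ∪ T4 ∪ T5 ∪ T7 = {R1, R2, R3, R4, R5, R6, R7, R8, R9} — every point is covered.
Only T4 contains R7, so T4 is forced; the remaining 5 points need at least 3 more groups (each remaining group adds at most 2) — so at least 4 groups are needed, and 4 is optimal.

4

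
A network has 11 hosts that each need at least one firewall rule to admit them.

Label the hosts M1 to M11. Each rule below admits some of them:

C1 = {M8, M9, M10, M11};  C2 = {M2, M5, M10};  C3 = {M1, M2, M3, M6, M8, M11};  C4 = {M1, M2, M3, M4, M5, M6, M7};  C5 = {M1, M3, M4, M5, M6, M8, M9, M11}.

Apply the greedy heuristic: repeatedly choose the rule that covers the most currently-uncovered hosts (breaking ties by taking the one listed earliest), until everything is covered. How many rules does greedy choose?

Greedy: pick C5 (covers 8 new) → pick C2 (covers 2 new) → pick C4 (covers 1 new). Total picks: 3.
(The true minimum cover uses only 2 rules, so greedy is not optimal here.)

3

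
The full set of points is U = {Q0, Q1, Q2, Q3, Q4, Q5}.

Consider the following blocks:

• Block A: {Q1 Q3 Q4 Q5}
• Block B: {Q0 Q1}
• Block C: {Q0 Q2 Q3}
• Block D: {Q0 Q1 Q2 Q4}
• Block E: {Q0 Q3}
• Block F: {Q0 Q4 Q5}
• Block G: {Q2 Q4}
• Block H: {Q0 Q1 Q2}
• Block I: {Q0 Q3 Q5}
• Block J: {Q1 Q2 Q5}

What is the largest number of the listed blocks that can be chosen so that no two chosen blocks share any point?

G, I are pairwise disjoint (G={Q2,Q4}; I={Q0,Q3,Q5}).
Every remaining block overlaps one of these, and no 3 of the listed blocks are pairwise disjoint, so 2 is the maximum.

2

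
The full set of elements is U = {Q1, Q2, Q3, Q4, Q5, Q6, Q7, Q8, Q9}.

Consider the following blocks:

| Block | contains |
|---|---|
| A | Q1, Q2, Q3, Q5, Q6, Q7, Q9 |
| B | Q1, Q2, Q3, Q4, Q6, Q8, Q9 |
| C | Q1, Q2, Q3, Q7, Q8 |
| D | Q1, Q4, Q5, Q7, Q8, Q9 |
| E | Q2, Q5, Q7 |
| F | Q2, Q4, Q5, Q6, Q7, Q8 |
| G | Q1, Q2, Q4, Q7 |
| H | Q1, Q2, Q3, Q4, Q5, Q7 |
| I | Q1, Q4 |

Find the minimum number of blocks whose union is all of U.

A and D together: A ∪ D = {Q1, Q2, Q3, Q4, Q5, Q6, Q7, Q8, Q9} — every element is covered.
No single block has all 9 elements (the largest, A, has 7), so 2 is optimal.

2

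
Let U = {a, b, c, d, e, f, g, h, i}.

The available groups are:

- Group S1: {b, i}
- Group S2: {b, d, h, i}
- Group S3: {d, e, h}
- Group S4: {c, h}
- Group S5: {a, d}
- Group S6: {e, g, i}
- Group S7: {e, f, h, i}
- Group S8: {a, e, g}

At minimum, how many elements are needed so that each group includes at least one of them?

3

T = {a, h, i} meets every group (each contains at least one member of T), and |T| = 3.
The groups S4, S5, S6 are pairwise disjoint, so any hitting set needs a separate element for each — at least 3. Hence 3 is optimal.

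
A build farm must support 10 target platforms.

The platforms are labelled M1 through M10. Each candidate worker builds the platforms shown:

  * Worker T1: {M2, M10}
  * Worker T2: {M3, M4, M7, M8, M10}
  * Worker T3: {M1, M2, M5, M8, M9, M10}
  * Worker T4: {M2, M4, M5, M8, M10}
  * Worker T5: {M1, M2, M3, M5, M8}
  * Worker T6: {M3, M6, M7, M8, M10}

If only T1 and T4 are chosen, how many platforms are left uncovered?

Union of T1, T4 = {M2, M4, M5, M8, M10}.
Not covered: M1, M3, M6, M7, M9 — 5 platforms.

5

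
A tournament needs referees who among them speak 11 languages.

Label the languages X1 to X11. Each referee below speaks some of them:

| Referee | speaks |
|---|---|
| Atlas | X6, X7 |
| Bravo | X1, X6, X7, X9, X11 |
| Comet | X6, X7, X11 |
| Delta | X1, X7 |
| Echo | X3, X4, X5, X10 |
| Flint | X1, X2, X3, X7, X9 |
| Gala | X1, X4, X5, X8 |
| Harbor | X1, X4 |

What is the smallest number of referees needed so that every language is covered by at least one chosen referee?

4

Bravo and Echo and Flint and Gala together: Bravo ∪ Echo ∪ Flint ∪ Gala = {X1, X2, X3, X4, X5, X6, X7, X8, X9, X10, X11} — every language is covered.
No 3 of the 8 referees cover everything (all 56 combinations miss at least one language), so 4 is optimal.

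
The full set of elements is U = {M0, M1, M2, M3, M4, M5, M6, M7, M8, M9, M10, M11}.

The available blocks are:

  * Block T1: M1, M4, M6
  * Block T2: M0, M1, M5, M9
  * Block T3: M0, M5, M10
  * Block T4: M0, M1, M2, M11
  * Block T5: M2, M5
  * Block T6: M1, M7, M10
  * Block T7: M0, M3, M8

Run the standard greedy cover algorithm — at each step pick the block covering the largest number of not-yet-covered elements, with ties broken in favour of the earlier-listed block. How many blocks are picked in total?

5

Greedy: pick T2 (covers 4 new) → pick T1 (covers 2 new) → pick T4 (covers 2 new) → pick T6 (covers 2 new) → pick T7 (covers 2 new). Total picks: 5.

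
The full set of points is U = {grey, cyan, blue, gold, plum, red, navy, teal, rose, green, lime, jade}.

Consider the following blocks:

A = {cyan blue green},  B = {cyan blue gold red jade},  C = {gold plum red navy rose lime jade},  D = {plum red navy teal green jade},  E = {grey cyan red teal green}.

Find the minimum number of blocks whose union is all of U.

A and C and E together: A ∪ C ∪ E = {grey, cyan, blue, gold, plum, red, navy, teal, rose, green, lime, jade} — every point is covered.
Only E contains grey, so E is forced; the remaining 7 points need at least 2 more blocks (each remaining block adds at most 6) — so at least 3 blocks are needed, and 3 is optimal.

3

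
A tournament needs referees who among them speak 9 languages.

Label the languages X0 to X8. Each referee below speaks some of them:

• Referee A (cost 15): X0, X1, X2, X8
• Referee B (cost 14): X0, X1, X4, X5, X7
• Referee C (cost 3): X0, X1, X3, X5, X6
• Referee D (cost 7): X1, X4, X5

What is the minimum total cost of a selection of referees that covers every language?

A, B, C together cover every language (A ∪ B ∪ C = {X0, X1, X2, X3, X4, X5, X6, X7, X8}); total cost 15 + 14 + 3 = 32.
No covering selection has total cost below 32.

32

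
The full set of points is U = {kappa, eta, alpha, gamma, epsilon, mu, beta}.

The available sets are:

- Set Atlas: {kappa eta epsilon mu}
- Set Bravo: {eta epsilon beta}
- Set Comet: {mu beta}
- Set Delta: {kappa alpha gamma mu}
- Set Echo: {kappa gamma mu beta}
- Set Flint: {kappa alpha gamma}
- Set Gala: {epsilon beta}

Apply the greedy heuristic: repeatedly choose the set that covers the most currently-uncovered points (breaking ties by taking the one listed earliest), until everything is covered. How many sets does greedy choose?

3

Greedy: pick Atlas (covers 4 new) → pick Delta (covers 2 new) → pick Bravo (covers 1 new). Total picks: 3.
(The true minimum cover uses only 2 sets, so greedy is not optimal here.)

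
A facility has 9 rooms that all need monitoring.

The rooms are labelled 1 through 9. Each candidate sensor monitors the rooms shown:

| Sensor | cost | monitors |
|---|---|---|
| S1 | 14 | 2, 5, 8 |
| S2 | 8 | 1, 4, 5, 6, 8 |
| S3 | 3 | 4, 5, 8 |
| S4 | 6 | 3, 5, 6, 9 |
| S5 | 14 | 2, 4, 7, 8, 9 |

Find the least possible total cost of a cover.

28

S2, S4, S5 together cover every room (S2 ∪ S4 ∪ S5 = {1, 2, 3, 4, 5, 6, 7, 8, 9}); total cost 8 + 6 + 14 = 28.
The greedy pick S3, S4, S5, S2 costs 31; no covering selection beats 28.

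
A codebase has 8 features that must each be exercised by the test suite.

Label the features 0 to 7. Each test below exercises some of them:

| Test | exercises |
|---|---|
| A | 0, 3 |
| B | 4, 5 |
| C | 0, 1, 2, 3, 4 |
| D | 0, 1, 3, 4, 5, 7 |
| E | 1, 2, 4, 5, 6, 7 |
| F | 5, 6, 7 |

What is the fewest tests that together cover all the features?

Take {C, F}. Their union is {0, 1, 2, 3, 4, 5, 6, 7}, which is all 8 features.
No single test has all 8 features (the largest, D, has 6), so 2 is optimal.

2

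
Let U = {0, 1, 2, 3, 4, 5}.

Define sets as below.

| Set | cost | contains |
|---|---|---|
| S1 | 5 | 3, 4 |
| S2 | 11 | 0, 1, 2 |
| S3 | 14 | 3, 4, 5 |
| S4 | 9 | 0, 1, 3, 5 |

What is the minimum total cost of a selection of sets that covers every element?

S1, S2, S4 together cover every element (S1 ∪ S2 ∪ S4 = {0, 1, 2, 3, 4, 5}); total cost 5 + 11 + 9 = 25.
No covering selection has total cost below 25.

25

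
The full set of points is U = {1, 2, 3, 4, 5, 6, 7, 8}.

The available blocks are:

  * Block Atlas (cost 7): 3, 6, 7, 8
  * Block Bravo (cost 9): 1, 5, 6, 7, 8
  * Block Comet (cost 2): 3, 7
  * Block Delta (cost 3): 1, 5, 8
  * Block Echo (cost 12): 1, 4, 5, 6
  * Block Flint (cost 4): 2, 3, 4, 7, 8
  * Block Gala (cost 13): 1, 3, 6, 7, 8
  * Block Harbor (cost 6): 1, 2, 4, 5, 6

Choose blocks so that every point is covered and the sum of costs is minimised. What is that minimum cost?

Flint, Harbor together cover every point (Flint ∪ Harbor = {1, 2, 3, 4, 5, 6, 7, 8}); total cost 4 + 6 = 10.
The greedy pick Flint, Delta, Harbor costs 13; no covering selection beats 10.

10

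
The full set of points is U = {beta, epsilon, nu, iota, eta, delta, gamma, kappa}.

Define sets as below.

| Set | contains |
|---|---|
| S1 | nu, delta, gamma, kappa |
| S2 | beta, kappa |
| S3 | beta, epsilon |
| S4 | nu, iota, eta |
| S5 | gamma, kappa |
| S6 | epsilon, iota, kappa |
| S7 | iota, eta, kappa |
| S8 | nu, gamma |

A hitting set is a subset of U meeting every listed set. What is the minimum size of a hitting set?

3

Take H = {beta, nu, kappa}. Each listed set contains at least one of these, so H is a hitting set of size 3.
The sets S3, S7, S8 are pairwise disjoint, so any hitting set needs a separate point for each — at least 3. Hence 3 is optimal.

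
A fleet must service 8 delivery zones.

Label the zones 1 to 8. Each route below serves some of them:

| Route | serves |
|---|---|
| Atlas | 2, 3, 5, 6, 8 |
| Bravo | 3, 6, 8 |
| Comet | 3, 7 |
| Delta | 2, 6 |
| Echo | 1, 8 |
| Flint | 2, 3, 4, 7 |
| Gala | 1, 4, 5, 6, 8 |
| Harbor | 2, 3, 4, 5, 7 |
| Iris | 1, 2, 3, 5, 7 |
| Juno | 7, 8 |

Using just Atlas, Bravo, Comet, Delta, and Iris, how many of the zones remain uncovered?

Union of Atlas, Bravo, Comet, Delta, Iris = {1, 2, 3, 5, 6, 7, 8}.
Not covered: 4 — 1 zone.

1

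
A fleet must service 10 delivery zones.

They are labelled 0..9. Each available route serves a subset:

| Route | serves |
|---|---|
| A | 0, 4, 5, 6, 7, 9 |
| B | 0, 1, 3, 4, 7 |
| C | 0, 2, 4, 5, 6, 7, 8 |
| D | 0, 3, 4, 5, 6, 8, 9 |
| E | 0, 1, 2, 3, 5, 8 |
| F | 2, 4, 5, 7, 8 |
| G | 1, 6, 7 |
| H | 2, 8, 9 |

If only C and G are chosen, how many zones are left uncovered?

2

Union of C, G = {0, 1, 2, 4, 5, 6, 7, 8}.
Not covered: 3, 9 — 2 zones.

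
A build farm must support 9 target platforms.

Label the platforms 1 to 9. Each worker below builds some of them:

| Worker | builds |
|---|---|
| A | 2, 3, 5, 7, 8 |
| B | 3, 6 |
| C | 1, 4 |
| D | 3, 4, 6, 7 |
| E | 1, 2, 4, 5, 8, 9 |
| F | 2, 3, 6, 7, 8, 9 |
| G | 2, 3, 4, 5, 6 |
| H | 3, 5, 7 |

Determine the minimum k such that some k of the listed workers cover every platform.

E and F together: E ∪ F = {1, 2, 3, 4, 5, 6, 7, 8, 9} — every platform is covered.
No single worker has all 9 platforms (the largest, E, has 6), so 2 is optimal.

2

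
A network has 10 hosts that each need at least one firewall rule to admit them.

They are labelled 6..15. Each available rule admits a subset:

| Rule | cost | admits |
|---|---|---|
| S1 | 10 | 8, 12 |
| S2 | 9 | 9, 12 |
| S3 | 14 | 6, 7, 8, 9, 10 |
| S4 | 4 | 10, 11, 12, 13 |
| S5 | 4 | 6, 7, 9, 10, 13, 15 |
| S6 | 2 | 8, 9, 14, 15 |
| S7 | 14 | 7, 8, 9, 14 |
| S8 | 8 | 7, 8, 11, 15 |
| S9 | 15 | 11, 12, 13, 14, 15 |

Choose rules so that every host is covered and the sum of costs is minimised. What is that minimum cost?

10

S4, S5, S6 together cover every host (S4 ∪ S5 ∪ S6 = {6, 7, 8, 9, 10, 11, 12, 13, 14, 15}); total cost 4 + 4 + 2 = 10.
No covering selection has total cost below 10.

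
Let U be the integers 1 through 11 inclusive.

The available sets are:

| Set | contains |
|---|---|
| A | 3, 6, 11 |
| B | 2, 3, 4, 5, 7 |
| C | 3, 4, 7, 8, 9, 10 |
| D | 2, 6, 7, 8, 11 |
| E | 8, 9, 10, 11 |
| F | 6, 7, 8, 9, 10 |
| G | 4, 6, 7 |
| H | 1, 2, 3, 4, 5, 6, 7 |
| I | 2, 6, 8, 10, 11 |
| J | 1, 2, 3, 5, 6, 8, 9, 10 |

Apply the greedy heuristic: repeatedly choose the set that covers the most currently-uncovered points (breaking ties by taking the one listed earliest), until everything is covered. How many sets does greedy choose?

Greedy: pick J (covers 8 new) → pick B (covers 2 new) → pick A (covers 1 new). Total picks: 3.
(The true minimum cover uses only 2 sets, so greedy is not optimal here.)

3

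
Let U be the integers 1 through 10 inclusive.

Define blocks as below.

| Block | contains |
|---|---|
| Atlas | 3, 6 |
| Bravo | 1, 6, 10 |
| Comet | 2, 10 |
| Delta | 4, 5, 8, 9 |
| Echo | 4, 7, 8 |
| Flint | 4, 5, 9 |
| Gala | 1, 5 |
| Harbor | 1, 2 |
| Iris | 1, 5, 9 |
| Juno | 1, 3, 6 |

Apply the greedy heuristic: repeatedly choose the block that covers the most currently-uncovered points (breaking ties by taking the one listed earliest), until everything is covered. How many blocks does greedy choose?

5

Greedy: pick Delta (covers 4 new) → pick Bravo (covers 3 new) → pick Atlas (covers 1 new) → pick Comet (covers 1 new) → pick Echo (covers 1 new). Total picks: 5.
(The true minimum cover uses only 4 blocks, so greedy is not optimal here.)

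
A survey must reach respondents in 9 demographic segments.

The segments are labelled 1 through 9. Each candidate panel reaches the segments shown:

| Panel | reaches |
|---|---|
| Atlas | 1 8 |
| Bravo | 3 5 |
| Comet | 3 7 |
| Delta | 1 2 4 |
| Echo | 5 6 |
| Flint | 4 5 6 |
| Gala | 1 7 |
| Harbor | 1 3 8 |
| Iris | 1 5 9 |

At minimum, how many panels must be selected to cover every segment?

Take {Delta, Echo, Gala, Harbor, Iris}. Their union is {1, 2, 3, 4, 5, 6, 7, 8, 9}, which is all 9 segments.
No 4 of the 9 panels cover everything (all 126 combinations miss at least one segment), so 5 is optimal.

5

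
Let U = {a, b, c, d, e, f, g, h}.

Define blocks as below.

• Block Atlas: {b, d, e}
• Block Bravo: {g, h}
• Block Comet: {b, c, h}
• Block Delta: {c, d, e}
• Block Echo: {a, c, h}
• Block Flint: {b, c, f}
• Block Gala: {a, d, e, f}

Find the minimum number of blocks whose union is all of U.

Bravo and Comet and Gala together: Bravo ∪ Comet ∪ Gala = {a, b, c, d, e, f, g, h} — every item is covered.
Only Bravo contains g, so Bravo is forced; the remaining 6 items need at least 2 more blocks (each remaining block adds at most 4) — so at least 3 blocks are needed, and 3 is optimal.

3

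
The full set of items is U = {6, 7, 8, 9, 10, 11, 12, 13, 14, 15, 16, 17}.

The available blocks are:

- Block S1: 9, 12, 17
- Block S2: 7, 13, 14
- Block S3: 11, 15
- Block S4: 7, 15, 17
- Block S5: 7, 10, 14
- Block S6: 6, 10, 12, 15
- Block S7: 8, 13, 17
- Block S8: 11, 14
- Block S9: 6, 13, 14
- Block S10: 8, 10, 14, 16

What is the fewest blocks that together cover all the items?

5

Take {S1, S2, S6, S8, S10}. Their union is {6, 7, 8, 9, 10, 11, 12, 13, 14, 15, 16, 17}, which is all 12 items.
No 4 of the 10 blocks cover everything (all 210 combinations miss at least one item), so 5 is optimal.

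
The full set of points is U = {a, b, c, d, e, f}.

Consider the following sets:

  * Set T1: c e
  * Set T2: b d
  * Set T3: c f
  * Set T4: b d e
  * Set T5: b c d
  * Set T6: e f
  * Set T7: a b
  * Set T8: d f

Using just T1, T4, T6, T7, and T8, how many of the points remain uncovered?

Union of T1, T4, T6, T7, T8 = {a, b, c, d, e, f} — that's every point, so 0 are uncovered.

0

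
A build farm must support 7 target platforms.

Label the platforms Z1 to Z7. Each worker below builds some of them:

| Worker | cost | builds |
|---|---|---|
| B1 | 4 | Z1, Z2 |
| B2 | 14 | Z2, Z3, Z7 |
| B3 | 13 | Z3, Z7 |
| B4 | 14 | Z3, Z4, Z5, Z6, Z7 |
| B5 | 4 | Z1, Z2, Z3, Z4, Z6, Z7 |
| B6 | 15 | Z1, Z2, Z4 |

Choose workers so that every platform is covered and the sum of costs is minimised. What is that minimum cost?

B1, B4 together cover every platform (B1 ∪ B4 = {Z1, Z2, Z3, Z4, Z5, Z6, Z7}); total cost 4 + 14 = 18.
No covering selection has total cost below 18.

18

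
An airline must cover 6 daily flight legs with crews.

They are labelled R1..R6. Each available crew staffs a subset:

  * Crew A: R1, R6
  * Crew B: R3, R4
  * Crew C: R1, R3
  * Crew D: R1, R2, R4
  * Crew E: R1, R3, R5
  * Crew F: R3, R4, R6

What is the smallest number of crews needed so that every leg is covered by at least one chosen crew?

3

Take {D, E, F}. Their union is {R1, R2, R3, R4, R5, R6}, which is all 6 legs.
Only D contains R2, so D is forced; the remaining 3 legs need at least 2 more crews (each remaining crew adds at most 2) — so at least 3 crews are needed, and 3 is optimal.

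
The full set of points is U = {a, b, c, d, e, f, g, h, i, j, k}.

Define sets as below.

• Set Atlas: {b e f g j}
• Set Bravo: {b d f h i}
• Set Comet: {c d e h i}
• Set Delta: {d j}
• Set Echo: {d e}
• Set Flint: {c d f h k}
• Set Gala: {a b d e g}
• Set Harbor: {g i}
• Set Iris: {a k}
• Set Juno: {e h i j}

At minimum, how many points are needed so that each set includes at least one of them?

Take T = {d, e, i, k}. Each listed set contains at least one of these, so T is a hitting set of size 4.
No choice of 3 points meets every set, so 4 is the minimum.

4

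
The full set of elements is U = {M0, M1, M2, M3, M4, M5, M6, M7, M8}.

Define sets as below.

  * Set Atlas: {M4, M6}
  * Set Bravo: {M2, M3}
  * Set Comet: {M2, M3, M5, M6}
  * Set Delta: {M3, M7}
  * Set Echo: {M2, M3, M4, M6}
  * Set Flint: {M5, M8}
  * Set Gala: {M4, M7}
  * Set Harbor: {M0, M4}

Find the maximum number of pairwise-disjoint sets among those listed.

Atlas, Bravo, Flint are pairwise disjoint (Atlas={M4,M6}; Bravo={M2,M3}; Flint={M5,M8}).
Every remaining set overlaps one of these, and no 4 of the listed sets are pairwise disjoint, so 3 is the maximum.

3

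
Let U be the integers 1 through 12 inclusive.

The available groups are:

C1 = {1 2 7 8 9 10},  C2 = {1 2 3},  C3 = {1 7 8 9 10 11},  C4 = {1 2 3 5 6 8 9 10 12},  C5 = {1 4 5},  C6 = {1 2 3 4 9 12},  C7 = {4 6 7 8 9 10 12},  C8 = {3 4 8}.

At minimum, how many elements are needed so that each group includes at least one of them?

Take H = {1, 4}. Each listed group contains at least one of these, so H is a hitting set of size 2.
The groups C2, C7 are pairwise disjoint, so any hitting set needs a separate element for each — at least 2. Hence 2 is optimal.

2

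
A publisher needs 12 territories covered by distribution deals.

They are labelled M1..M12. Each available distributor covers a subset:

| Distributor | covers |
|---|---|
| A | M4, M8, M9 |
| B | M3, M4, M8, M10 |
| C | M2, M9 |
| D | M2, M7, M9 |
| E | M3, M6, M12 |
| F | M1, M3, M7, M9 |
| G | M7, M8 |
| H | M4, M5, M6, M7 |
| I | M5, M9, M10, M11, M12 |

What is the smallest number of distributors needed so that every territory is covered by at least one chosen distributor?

5

C and F and G and H and I together: C ∪ F ∪ G ∪ H ∪ I = {M1, M2, M3, M4, M5, M6, M7, M8, M9, M10, M11, M12} — every territory is covered.
No 4 of the 9 distributors cover everything (all 126 combinations miss at least one territory), so 5 is optimal.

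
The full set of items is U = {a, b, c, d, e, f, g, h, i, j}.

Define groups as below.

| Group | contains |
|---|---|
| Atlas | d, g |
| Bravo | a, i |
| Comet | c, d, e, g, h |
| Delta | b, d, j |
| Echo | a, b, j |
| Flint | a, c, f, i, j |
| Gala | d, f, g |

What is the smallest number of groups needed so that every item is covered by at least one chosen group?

3

Comet, Delta, and Flint cover everything between them: the union {a, b, c, d, e, f, g, h, i, j} is all of U.
Only Comet contains e, so Comet is forced; the remaining 5 items need at least 2 more groups (each remaining group adds at most 4) — so at least 3 groups are needed, and 3 is optimal.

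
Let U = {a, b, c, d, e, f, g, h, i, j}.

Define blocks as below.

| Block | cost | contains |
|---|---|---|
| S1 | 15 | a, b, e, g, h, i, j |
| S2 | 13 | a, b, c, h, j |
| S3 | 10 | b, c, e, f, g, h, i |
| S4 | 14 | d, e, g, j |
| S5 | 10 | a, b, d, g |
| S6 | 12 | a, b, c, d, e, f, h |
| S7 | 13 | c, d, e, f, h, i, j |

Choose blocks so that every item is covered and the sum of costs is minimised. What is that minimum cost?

23

S5, S7 together cover every item (S5 ∪ S7 = {a, b, c, d, e, f, g, h, i, j}); total cost 10 + 13 = 23.
The greedy pick S3, S5, S2 costs 33; no covering selection beats 23.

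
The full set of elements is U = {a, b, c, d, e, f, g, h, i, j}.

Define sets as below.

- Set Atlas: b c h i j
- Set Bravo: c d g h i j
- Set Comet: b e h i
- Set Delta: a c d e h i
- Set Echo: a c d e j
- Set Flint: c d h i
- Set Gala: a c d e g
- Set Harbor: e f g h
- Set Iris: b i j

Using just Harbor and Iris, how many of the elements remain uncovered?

3

Union of Harbor, Iris = {b, e, f, g, h, i, j}.
Not covered: a, c, d — 3 elements.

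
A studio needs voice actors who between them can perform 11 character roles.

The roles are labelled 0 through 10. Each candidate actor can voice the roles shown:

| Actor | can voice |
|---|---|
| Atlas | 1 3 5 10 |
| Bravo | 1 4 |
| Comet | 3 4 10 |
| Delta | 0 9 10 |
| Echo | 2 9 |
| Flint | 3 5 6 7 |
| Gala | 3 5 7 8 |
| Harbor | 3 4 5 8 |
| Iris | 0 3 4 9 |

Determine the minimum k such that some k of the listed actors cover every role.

Take {Atlas, Delta, Echo, Flint, Harbor}. Their union is {0, 1, 2, 3, 4, 5, 6, 7, 8, 9, 10}, which is all 11 roles.
No 4 of the 9 actors cover everything (all 126 combinations miss at least one role), so 5 is optimal.

5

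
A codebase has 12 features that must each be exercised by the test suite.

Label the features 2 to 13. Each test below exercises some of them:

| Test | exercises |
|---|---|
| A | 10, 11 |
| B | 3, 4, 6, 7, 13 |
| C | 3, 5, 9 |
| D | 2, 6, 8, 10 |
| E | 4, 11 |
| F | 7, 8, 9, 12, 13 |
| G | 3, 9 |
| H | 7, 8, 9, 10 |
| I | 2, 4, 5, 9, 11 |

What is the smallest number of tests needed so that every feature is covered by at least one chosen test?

Take {C, D, E, F}. Their union is {2, 3, 4, 5, 6, 7, 8, 9, 10, 11, 12, 13}, which is all 12 features.
No 3 of the 9 tests cover everything (all 84 combinations miss at least one feature), so 4 is optimal.

4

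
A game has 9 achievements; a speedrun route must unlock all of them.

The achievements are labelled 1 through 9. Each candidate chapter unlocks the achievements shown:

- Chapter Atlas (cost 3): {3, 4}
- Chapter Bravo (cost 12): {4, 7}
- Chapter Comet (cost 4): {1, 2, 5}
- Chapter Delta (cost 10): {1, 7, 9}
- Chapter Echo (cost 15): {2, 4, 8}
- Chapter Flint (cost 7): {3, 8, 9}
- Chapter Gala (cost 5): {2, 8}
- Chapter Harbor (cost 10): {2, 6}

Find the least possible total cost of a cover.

Atlas, Comet, Delta, Gala, Harbor together cover every achievement (Atlas ∪ Comet ∪ Delta ∪ Gala ∪ Harbor = {1, 2, 3, 4, 5, 6, 7, 8, 9}); total cost 3 + 4 + 10 + 5 + 10 = 32.
The greedy pick Comet, Atlas, Flint, Delta, Harbor costs 34; no covering selection beats 32.

32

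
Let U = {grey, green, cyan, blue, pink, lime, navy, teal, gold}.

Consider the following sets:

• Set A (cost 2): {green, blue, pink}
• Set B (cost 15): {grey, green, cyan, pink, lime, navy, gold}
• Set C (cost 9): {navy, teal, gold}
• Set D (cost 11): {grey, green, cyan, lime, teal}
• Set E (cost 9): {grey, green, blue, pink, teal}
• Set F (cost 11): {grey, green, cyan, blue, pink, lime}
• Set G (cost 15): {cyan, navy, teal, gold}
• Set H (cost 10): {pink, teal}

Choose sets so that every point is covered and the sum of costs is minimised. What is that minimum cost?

C, F together cover every point (C ∪ F = {grey, green, cyan, blue, pink, lime, navy, teal, gold}); total cost 9 + 11 = 20.
The greedy pick A, D, C costs 22; no covering selection beats 20.

20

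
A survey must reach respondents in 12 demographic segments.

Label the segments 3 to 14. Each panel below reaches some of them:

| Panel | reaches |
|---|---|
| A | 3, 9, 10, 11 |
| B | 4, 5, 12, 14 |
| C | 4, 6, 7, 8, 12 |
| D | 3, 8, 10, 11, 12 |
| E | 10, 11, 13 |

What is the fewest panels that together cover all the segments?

4

A and B and C and E together: A ∪ B ∪ C ∪ E = {3, 4, 5, 6, 7, 8, 9, 10, 11, 12, 13, 14} — every segment is covered.
No 3 of the 5 panels cover everything (all 10 combinations miss at least one segment), so 4 is optimal.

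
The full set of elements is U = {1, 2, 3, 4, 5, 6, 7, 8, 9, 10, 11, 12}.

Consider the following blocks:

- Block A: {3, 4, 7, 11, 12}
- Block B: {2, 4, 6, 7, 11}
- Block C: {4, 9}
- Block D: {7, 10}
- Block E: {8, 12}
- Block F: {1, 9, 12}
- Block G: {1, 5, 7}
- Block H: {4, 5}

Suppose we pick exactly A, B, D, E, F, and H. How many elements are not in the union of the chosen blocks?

0

Union of A, B, D, E, F, H = {1, 2, 3, 4, 5, 6, 7, 8, 9, 10, 11, 12} — that's every element, so 0 are uncovered.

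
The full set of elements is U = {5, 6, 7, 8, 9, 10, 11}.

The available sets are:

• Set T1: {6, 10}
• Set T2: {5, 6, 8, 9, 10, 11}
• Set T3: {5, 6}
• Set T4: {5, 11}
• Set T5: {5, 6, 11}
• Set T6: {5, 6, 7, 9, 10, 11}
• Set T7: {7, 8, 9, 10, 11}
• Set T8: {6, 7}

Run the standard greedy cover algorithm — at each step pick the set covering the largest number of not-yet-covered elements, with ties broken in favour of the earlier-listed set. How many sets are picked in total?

Greedy: pick T2 (covers 6 new) → pick T6 (covers 1 new). Total picks: 2.

2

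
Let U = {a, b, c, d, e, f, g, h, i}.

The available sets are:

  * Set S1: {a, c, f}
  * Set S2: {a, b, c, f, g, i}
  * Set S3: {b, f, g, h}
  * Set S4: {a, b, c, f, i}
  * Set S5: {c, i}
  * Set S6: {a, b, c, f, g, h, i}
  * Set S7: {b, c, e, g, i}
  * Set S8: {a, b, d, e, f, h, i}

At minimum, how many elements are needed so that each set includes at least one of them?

2

The 2 elements {f, i} hit every set.
The sets S3, S5 are pairwise disjoint, so any hitting set needs a separate element for each — at least 2. Hence 2 is optimal.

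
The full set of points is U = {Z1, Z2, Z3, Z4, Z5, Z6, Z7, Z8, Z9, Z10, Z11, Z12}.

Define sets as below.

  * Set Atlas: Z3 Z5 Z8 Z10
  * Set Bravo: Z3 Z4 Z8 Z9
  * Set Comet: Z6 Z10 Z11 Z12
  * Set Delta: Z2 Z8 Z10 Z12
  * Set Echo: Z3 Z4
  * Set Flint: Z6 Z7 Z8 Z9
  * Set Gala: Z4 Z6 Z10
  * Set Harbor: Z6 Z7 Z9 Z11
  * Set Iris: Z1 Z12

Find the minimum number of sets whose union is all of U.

5

Atlas and Bravo and Delta and Harbor and Iris together: Atlas ∪ Bravo ∪ Delta ∪ Harbor ∪ Iris = {Z1, Z2, Z3, Z4, Z5, Z6, Z7, Z8, Z9, Z10, Z11, Z12} — every point is covered.
No 4 of the 9 sets cover everything (all 126 combinations miss at least one point), so 5 is optimal.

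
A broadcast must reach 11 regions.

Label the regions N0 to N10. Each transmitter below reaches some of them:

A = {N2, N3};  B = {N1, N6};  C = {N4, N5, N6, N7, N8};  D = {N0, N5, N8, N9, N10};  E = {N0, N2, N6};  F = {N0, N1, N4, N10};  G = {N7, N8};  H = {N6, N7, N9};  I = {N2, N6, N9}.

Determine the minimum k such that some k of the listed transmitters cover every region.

A and D and F and H together: A ∪ D ∪ F ∪ H = {N0, N1, N2, N3, N4, N5, N6, N7, N8, N9, N10} — every region is covered.
No 3 of the 9 transmitters cover everything (all 84 combinations miss at least one region), so 4 is optimal.

4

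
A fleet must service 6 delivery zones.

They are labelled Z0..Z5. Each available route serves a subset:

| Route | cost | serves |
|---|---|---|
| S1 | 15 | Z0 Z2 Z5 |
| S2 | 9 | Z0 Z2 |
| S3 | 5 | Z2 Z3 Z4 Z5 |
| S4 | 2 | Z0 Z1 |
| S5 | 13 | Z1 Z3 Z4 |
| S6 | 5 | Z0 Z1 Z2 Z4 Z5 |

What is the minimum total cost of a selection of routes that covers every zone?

S3, S4 together cover every zone (S3 ∪ S4 = {Z0, Z1, Z2, Z3, Z4, Z5}); total cost 5 + 2 = 7.
No covering selection has total cost below 7.

7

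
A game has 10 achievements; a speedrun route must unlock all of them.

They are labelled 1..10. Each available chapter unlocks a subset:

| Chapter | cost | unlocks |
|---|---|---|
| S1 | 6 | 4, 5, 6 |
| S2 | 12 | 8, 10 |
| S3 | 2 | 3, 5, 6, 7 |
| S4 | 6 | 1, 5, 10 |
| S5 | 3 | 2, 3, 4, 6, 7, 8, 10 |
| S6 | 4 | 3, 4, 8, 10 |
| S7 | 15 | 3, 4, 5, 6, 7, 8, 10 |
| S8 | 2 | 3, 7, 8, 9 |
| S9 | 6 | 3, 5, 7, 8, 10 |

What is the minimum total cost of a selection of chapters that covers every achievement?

S4, S5, S8 together cover every achievement (S4 ∪ S5 ∪ S8 = {1, 2, 3, 4, 5, 6, 7, 8, 9, 10}); total cost 6 + 3 + 2 = 11.
The greedy pick S5, S3, S8, S4 costs 13; no covering selection beats 11.

11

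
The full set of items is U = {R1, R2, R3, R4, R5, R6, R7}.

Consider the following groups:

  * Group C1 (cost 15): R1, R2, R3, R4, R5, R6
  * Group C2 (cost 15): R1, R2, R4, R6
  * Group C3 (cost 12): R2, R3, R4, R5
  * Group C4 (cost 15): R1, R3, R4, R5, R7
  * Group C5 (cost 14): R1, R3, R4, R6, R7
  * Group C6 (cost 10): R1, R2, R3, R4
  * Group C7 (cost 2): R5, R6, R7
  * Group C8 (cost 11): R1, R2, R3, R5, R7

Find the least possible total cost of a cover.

C6, C7 together cover every item (C6 ∪ C7 = {R1, R2, R3, R4, R5, R6, R7}); total cost 10 + 2 = 12.
No covering selection has total cost below 12.

12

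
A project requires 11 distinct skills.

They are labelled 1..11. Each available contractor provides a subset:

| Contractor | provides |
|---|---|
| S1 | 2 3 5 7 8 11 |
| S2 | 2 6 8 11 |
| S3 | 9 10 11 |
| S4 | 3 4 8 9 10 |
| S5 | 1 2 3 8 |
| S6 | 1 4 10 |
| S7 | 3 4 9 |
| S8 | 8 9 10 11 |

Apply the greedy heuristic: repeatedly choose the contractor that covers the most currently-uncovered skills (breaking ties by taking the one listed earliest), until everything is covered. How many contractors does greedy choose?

4

Greedy: pick S1 (covers 6 new) → pick S4 (covers 3 new) → pick S2 (covers 1 new) → pick S5 (covers 1 new). Total picks: 4.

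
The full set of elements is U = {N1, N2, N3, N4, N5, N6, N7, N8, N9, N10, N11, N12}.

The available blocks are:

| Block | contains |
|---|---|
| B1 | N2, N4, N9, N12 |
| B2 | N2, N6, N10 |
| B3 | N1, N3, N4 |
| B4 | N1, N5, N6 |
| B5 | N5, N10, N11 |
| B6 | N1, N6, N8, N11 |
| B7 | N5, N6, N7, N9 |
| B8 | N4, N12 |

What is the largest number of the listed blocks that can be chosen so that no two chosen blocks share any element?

B4, B8 are pairwise disjoint (B4={N1,N5,N6}; B8={N4,N12}).
Every remaining block overlaps one of these, and no 3 of the listed blocks are pairwise disjoint, so 2 is the maximum.

2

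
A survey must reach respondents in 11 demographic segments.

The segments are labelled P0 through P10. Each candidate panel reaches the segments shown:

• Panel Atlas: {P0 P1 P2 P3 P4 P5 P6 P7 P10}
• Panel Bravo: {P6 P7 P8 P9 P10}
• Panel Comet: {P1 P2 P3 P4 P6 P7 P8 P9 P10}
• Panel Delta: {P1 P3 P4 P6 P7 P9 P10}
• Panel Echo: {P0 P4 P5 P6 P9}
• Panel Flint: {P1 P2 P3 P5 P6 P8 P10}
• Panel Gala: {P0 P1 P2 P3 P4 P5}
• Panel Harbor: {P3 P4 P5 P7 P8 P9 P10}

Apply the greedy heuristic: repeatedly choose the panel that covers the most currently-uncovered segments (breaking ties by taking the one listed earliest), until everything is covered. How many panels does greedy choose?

2

Greedy: pick Atlas (covers 9 new) → pick Bravo (covers 2 new). Total picks: 2.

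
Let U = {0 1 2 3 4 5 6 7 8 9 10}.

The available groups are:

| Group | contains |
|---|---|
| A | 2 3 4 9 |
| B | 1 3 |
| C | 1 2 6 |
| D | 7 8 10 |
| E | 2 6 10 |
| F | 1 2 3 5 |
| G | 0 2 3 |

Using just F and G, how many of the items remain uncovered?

Union of F, G = {0, 1, 2, 3, 5}.
Not covered: 4, 6, 7, 8, 9, 10 — 6 items.

6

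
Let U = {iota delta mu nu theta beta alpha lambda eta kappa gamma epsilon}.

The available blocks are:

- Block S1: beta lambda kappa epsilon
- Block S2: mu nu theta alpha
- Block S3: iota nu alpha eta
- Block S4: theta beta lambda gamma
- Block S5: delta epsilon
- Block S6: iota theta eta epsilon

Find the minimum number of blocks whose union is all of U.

S1 and S2 and S4 and S5 and S6 together: S1 ∪ S2 ∪ S4 ∪ S5 ∪ S6 = {iota, delta, mu, nu, theta, beta, alpha, lambda, eta, kappa, gamma, epsilon} — every point is covered.
No 4 of the 6 blocks cover everything (all 15 combinations miss at least one point), so 5 is optimal.

5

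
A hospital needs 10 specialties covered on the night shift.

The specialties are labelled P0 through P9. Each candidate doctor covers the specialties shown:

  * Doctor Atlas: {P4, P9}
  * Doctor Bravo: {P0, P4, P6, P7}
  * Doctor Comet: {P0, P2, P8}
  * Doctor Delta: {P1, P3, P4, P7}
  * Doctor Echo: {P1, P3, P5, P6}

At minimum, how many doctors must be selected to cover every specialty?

4

Atlas and Bravo and Comet and Echo together: Atlas ∪ Bravo ∪ Comet ∪ Echo = {P0, P1, P2, P3, P4, P5, P6, P7, P8, P9} — every specialty is covered.
No 3 of the 5 doctors cover everything (all 10 combinations miss at least one specialty), so 4 is optimal.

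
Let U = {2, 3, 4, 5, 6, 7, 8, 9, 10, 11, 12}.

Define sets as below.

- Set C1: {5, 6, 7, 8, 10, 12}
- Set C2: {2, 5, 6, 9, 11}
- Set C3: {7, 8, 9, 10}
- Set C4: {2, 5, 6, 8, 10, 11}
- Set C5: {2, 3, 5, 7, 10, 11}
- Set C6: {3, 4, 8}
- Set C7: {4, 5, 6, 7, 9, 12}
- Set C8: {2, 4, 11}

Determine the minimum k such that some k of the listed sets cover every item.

Take {C5, C6, C7}. Their union is {2, 3, 4, 5, 6, 7, 8, 9, 10, 11, 12}, which is all 11 items.
No 2 of the 8 sets cover everything (all 28 combinations miss at least one item), so 3 is optimal.

3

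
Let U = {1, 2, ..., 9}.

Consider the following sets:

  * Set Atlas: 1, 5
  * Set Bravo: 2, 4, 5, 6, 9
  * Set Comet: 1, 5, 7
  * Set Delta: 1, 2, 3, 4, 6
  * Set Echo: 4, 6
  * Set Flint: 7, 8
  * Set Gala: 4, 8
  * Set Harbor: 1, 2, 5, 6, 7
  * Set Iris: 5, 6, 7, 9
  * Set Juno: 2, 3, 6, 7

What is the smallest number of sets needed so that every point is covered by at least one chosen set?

3

Bravo and Delta and Flint together: Bravo ∪ Delta ∪ Flint = {1, 2, 3, 4, 5, 6, 7, 8, 9} — every point is covered.
No 2 of the 10 sets cover everything (all 45 combinations miss at least one point), so 3 is optimal.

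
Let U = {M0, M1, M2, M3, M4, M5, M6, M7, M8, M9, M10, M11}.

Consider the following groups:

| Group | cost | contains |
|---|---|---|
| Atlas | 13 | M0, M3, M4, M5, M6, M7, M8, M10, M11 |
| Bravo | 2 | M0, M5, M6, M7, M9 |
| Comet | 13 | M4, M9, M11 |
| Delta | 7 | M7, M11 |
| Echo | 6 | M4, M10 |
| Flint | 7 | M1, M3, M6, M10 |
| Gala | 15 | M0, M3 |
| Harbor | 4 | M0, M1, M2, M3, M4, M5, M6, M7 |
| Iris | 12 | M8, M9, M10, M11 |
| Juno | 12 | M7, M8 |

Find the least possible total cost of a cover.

16

Harbor, Iris together cover every element (Harbor ∪ Iris = {M0, M1, M2, M3, M4, M5, M6, M7, M8, M9, M10, M11}); total cost 4 + 12 = 16.
The greedy pick Bravo, Harbor, Iris costs 18; no covering selection beats 16.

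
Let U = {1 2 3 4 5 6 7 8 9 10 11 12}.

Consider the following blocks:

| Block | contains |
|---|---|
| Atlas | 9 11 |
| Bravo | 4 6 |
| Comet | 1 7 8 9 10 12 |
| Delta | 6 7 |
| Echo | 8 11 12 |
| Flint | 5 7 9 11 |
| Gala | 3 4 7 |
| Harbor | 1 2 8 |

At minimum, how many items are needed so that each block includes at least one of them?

H = {4, 6, 8, 9} meets every block (each contains at least one member of H), and |H| = 4.
No choice of 3 items meets every block, so 4 is the minimum.

4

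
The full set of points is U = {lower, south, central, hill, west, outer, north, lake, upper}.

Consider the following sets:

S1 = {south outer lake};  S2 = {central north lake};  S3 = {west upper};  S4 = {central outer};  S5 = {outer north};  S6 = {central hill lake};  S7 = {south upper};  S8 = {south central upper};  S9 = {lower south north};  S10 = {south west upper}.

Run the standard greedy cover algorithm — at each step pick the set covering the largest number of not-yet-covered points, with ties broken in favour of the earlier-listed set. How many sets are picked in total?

5

Greedy: pick S1 (covers 3 new) → pick S2 (covers 2 new) → pick S3 (covers 2 new) → pick S6 (covers 1 new) → pick S9 (covers 1 new). Total picks: 5.
(The true minimum cover uses only 4 sets, so greedy is not optimal here.)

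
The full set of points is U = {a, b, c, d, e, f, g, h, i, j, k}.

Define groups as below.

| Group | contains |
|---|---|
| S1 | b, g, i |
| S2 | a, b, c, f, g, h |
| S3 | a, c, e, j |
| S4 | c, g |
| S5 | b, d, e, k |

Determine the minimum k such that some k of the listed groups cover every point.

4

S1, S2, S3, and S5 cover everything between them: the union {a, b, c, d, e, f, g, h, i, j, k} is all of U.
No 3 of the 5 groups cover everything (all 10 combinations miss at least one point), so 4 is optimal.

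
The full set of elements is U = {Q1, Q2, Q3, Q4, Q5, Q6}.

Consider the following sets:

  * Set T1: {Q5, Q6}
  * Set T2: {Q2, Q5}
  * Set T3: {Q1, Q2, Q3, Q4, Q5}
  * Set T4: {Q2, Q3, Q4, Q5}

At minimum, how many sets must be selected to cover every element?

2

Take {T1, T3}. Their union is {Q1, Q2, Q3, Q4, Q5, Q6}, which is all 6 elements.
No single set has all 6 elements (the largest, T3, has 5), so 2 is optimal.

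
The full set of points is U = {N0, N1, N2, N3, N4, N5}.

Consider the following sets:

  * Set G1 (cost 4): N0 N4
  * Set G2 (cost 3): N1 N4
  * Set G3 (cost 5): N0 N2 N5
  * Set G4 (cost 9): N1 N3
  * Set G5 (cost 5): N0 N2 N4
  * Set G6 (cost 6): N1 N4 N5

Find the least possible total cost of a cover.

G2, G3, G4 together cover every point (G2 ∪ G3 ∪ G4 = {N0, N1, N2, N3, N4, N5}); total cost 3 + 5 + 9 = 17.
No covering selection has total cost below 17.

17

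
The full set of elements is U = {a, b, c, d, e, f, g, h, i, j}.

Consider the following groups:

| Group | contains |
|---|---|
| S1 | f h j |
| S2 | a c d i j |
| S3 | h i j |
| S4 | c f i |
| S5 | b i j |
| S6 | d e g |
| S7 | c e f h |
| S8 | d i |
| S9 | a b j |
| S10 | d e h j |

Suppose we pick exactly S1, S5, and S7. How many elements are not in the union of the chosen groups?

Union of S1, S5, S7 = {b, c, e, f, h, i, j}.
Not covered: a, d, g — 3 elements.

3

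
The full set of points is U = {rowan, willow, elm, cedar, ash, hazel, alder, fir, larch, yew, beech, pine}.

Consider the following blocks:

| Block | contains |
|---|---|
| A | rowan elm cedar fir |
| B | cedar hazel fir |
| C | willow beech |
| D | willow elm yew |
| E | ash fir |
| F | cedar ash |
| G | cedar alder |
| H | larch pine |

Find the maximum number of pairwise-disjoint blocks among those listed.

4

D, E, G, H are pairwise disjoint (D={willow,elm,yew}; E={ash,fir}; G={cedar,alder}; H={larch,pine}).
Every remaining block overlaps one of these, and no 5 of the listed blocks are pairwise disjoint, so 4 is the maximum.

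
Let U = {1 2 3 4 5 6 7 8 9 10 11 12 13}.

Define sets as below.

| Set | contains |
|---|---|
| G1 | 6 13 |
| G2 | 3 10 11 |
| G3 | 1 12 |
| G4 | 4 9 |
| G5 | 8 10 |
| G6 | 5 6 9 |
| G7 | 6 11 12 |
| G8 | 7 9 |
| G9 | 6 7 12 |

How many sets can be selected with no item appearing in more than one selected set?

G1, G2, G3, G8 are pairwise disjoint (G1={6,13}; G2={3,10,11}; G3={1,12}; G8={7,9}).
Every remaining set overlaps one of these, and no 5 of the listed sets are pairwise disjoint, so 4 is the maximum.

4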